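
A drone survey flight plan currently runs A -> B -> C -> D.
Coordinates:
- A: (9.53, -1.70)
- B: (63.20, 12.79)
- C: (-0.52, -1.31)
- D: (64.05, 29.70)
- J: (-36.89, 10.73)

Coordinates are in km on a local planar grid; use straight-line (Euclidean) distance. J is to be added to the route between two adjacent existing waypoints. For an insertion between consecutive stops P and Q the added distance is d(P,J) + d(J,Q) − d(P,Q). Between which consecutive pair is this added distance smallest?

between C and D

Added distance for inserting J between each consecutive pair:
A–B: 92.6 km
B–C: 73.2 km
C–D: 69.4 km
Smallest added distance is 69.4 km, inserting between C and D.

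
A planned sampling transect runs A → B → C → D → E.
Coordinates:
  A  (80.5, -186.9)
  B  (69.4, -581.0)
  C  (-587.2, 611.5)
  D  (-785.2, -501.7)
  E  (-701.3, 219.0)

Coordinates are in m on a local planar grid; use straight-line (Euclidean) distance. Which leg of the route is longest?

B–C

Leg distances:
A→B: 394.3 m
B→C: 1361.3 m
C→D: 1130.7 m
D→E: 725.6 m
The longest leg is B–C at 1361.3 m.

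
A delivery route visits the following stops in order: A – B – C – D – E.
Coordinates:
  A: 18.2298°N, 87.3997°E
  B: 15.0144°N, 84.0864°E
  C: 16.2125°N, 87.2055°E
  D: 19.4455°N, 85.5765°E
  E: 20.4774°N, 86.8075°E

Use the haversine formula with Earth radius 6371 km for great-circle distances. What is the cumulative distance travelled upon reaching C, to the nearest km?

Leg distances:
A→B: 502.4 km  (cumulative 502.4 km)
B→C: 359.6 km  (cumulative 862.0 km)
Cumulative distance at C ≈ 862 km.

862 km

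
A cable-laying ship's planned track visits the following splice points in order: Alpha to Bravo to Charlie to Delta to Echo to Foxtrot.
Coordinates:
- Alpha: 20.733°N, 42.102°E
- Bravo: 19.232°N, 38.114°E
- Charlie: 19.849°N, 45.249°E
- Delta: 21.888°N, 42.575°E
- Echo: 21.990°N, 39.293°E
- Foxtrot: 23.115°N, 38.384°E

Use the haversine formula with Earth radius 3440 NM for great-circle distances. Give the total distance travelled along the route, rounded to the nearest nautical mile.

1109 NM

Leg distances:
Alpha→Bravo: 242.4 NM  (cumulative 242.4 NM)
Bravo→Charlie: 405.4 NM  (cumulative 647.8 NM)
Charlie→Delta: 193.6 NM  (cumulative 841.4 NM)
Delta→Echo: 182.9 NM  (cumulative 1024.2 NM)
Echo→Foxtrot: 84.3 NM  (cumulative 1108.5 NM)
Total route length ≈ 1109 NM.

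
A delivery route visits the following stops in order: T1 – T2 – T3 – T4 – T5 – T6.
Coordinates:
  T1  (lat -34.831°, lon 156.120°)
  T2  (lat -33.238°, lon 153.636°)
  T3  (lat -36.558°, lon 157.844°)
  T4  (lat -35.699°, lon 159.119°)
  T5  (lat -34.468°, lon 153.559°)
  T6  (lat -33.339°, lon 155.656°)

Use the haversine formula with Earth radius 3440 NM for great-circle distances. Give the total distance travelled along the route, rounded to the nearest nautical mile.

932 NM

Leg distances:
T1→T2: 156.3 NM  (cumulative 156.3 NM)
T2→T3: 287.5 NM  (cumulative 443.7 NM)
T3→T4: 80.5 NM  (cumulative 524.2 NM)
T4→T5: 282.9 NM  (cumulative 807.2 NM)
T5→T6: 124.6 NM  (cumulative 931.7 NM)
Total route length ≈ 932 NM.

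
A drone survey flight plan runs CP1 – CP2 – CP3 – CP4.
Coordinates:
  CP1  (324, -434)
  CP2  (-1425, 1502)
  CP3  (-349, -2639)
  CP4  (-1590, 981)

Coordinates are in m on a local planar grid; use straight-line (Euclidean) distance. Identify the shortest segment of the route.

CP1–CP2

Leg distances:
CP1→CP2: 2609.0 m
CP2→CP3: 4278.5 m
CP3→CP4: 3826.8 m
The shortest leg is CP1–CP2 at 2609.0 m.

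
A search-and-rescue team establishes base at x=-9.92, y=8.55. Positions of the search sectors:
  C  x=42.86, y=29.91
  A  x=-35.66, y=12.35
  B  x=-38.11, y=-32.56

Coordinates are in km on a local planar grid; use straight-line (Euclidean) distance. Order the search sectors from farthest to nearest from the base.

C, B, A

Computing each straight-line distance from x=-9.92, y=8.55:
C x=42.86, y=29.91: 56.9 km
B x=-38.11, y=-32.56: 49.8 km
A x=-35.66, y=12.35: 26.0 km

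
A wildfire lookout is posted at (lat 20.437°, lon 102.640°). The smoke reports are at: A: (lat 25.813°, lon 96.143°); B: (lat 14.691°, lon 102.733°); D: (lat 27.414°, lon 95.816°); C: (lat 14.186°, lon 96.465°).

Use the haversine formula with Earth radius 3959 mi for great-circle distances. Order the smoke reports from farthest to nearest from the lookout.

D, C, A, B

Computing each great-circle distance from (lat 20.437°, lon 102.640°):
D (lat 27.414°, lon 95.816°): 646.4 mi
C (lat 14.186°, lon 96.465°): 593.5 mi
A (lat 25.813°, lon 96.143°): 555.2 mi
B (lat 14.691°, lon 102.733°): 397.1 mi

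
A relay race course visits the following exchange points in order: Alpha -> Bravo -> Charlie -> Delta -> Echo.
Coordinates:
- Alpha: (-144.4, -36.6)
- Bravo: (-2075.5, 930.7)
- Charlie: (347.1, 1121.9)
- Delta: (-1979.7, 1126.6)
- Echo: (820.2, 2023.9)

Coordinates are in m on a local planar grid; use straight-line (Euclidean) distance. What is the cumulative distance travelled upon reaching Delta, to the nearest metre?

Leg distances:
Alpha→Bravo: 2159.8 m  (cumulative 2159.8 m)
Bravo→Charlie: 2430.1 m  (cumulative 4590.0 m)
Charlie→Delta: 2326.8 m  (cumulative 6916.8 m)
Cumulative distance at Delta ≈ 6917 m.

6917 m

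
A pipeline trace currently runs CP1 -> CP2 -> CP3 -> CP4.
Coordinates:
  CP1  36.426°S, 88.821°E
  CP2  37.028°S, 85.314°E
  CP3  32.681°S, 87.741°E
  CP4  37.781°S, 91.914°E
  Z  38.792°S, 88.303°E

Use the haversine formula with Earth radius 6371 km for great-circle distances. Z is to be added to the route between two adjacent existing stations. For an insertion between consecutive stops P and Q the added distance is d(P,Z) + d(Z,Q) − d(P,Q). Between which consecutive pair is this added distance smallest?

Added distance for inserting Z between each consecutive pair:
CP1–CP2: 274.8 km
CP2–CP3: 477.2 km
CP3–CP4: 334.1 km
Smallest added distance is 274.8 km, inserting between CP1 and CP2.

between CP1 and CP2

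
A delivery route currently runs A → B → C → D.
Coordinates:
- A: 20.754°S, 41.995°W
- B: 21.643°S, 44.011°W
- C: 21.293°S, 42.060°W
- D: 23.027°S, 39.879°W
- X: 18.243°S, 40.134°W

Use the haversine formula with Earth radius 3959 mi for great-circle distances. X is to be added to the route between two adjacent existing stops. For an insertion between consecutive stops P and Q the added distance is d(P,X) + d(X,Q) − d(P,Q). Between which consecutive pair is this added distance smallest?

Added distance for inserting X between each consecutive pair:
A–B: 412.3 mi
B–C: 461.7 mi
C–D: 392.2 mi
Smallest added distance is 392.2 mi, inserting between C and D.

between C and D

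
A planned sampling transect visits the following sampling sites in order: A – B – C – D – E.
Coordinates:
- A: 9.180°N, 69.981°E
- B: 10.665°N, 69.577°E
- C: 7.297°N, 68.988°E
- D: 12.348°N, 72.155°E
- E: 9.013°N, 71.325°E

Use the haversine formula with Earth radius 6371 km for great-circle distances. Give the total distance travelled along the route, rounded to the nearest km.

1593 km

Leg distances:
A→B: 171.0 km  (cumulative 171.0 km)
B→C: 380.0 km  (cumulative 551.0 km)
C→D: 660.1 km  (cumulative 1211.1 km)
D→E: 381.8 km  (cumulative 1592.9 km)
Total route length ≈ 1593 km.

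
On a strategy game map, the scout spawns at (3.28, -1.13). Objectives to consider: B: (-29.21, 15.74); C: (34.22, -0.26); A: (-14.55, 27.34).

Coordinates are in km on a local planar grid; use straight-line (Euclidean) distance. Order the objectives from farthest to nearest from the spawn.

B, A, C

Distance from the spawn at (3.28, -1.13) to each:
B (-29.21, 15.74): 36.6 km
A (-14.55, 27.34): 33.6 km
C (34.22, -0.26): 31.0 km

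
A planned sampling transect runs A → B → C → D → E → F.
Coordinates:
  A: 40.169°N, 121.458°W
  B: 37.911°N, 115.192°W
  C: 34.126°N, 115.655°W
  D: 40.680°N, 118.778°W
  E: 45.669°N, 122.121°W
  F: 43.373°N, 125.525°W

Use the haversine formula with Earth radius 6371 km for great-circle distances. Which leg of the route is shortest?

E–F

Leg distances:
A→B: 596.4 km
B→C: 422.9 km
C→D: 779.1 km
D→E: 617.3 km
E→F: 371.4 km
The shortest leg is E–F at 371.4 km.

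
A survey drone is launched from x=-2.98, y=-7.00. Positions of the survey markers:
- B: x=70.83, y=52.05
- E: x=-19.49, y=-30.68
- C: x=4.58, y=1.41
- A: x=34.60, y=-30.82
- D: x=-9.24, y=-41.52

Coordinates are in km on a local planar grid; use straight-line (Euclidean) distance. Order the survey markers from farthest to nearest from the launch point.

B, A, D, E, C

Computing each straight-line distance from x=-2.98, y=-7.00:
B x=70.83, y=52.05: 94.5 km
A x=34.60, y=-30.82: 44.5 km
D x=-9.24, y=-41.52: 35.1 km
E x=-19.49, y=-30.68: 28.9 km
C x=4.58, y=1.41: 11.3 km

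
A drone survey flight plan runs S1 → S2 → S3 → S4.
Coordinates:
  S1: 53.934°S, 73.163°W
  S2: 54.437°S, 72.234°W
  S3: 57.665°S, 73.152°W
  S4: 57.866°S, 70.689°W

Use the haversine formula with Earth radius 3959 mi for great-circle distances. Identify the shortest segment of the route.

S1–S2

Leg distances:
S1→S2: 51.2 mi
S2→S3: 225.8 mi
S3→S4: 91.8 mi
The shortest leg is S1–S2 at 51.2 mi.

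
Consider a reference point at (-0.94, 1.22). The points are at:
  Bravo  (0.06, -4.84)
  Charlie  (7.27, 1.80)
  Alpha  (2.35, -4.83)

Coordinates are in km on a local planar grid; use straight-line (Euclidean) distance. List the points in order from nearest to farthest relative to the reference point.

Computing each straight-line distance from (-0.94, 1.22):
Bravo (0.06, -4.84): 6.1 km
Alpha (2.35, -4.83): 6.9 km
Charlie (7.27, 1.80): 8.2 km

Bravo, Alpha, Charlie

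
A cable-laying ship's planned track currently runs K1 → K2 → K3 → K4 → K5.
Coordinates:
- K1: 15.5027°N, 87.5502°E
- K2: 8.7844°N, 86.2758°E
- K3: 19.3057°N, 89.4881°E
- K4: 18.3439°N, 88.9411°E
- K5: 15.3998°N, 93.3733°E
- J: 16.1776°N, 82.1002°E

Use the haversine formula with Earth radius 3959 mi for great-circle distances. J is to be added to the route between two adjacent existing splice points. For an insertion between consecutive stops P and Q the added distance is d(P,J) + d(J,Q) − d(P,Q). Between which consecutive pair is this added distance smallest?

Added distance for inserting J between each consecutive pair:
K1–K2: 476.4 mi
K2–K3: 357.1 mi
K3–K4: 932.0 mi
K4–K5: 870.2 mi
Smallest added distance is 357.1 mi, inserting between K2 and K3.

between K2 and K3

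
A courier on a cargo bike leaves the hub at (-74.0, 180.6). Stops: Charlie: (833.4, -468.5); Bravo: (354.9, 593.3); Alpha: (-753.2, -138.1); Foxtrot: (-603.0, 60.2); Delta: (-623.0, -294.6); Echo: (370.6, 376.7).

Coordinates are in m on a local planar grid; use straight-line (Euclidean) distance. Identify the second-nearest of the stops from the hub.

Foxtrot

Distances from the hub ((-74.0, 180.6)):
Echo: 485.9 m
Foxtrot: 542.5 m
Bravo: 595.2 m
Delta: 726.1 m
Alpha: 750.3 m
Charlie: 1115.7 m
The second-nearest is Foxtrot at 542.5 m.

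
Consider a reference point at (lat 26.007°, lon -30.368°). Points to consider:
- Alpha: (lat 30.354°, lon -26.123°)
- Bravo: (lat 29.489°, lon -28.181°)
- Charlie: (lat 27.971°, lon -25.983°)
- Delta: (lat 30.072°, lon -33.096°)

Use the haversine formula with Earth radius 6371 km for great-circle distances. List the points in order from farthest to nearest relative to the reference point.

Distances from the reference point:
Alpha (lat 30.354°, lon -26.123°): 637.6 km
Delta (lat 30.072°, lon -33.096°): 525.3 km
Charlie (lat 27.971°, lon -25.983°): 486.2 km
Bravo (lat 29.489°, lon -28.181°): 442.9 km

Alpha, Delta, Charlie, Bravo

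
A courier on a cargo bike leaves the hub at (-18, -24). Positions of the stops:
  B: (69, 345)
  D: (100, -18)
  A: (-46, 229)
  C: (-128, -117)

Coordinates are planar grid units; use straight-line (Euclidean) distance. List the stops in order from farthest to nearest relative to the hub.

Distance from the hub at (-18, -24) to each:
B (69, 345): 379.1
A (-46, 229): 254.5
C (-128, -117): 144.0
D (100, -18): 118.2

B, A, C, D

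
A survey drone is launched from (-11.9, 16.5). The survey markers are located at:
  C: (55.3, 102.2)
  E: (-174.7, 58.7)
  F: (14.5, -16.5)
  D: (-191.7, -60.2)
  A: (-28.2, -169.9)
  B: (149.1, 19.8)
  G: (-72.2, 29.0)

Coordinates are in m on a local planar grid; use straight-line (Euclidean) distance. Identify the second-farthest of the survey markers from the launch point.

A

Distances from the launch point ((-11.9, 16.5)):
D: 195.5 m
A: 187.1 m
E: 168.2 m
B: 161.0 m
C: 108.9 m
G: 61.6 m
F: 42.3 m
The second-farthest is A at 187.1 m.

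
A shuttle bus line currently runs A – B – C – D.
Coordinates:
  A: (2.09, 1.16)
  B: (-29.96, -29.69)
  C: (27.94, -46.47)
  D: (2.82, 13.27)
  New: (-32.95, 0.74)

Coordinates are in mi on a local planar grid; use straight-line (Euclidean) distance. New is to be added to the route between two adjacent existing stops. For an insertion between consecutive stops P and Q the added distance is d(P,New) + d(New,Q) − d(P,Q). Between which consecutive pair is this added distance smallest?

Added distance for inserting New between each consecutive pair:
A–B: 21.1 mi
B–C: 47.3 mi
C–D: 50.1 mi
Smallest added distance is 21.1 mi, inserting between A and B.

between A and B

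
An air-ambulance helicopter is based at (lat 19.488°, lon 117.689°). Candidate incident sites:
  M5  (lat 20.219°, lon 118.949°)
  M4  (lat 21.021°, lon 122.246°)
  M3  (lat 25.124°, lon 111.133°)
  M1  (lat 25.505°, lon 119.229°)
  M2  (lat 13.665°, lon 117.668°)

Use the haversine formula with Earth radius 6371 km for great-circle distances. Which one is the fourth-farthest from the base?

Distance to each, sorted:
M3: 920.3 km
M1: 687.5 km
M2: 647.5 km
M4: 505.0 km
M5: 154.8 km
The fourth-farthest is M4 at 505.0 km.

M4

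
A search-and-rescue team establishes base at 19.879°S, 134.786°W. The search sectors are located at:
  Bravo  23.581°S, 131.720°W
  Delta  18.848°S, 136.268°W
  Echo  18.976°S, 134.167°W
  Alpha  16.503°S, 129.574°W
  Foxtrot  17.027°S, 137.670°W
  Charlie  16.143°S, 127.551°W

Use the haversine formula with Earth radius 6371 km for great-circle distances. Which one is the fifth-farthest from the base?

Delta

Distance to each, sorted:
Charlie: 870.4 km
Alpha: 666.3 km
Bravo: 519.3 km
Foxtrot: 439.4 km
Delta: 193.2 km
Echo: 119.6 km
The fifth-farthest is Delta at 193.2 km.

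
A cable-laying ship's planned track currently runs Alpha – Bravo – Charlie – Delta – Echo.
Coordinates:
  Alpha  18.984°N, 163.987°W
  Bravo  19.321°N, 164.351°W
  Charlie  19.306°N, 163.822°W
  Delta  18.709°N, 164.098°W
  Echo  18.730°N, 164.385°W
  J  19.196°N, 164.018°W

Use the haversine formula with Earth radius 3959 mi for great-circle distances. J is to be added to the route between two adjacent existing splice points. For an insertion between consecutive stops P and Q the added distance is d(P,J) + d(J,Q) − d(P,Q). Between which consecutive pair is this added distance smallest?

Added distance for inserting J between each consecutive pair:
Alpha–Bravo: 4.9 mi
Bravo–Charlie: 3.7 mi
Charlie–Delta: 3.9 mi
Delta–Echo: 55.4 mi
Smallest added distance is 3.7 mi, inserting between Bravo and Charlie.

between Bravo and Charlie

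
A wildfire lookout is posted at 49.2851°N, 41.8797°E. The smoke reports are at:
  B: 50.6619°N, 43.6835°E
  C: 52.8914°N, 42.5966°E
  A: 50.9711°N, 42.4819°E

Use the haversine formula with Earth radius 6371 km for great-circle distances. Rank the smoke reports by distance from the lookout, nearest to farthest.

A, B, C

Distance from the lookout at 49.2851°N, 41.8797°E to each:
A 50.9711°N, 42.4819°E: 192.3 km
B 50.6619°N, 43.6835°E: 200.2 km
C 52.8914°N, 42.5966°E: 404.1 km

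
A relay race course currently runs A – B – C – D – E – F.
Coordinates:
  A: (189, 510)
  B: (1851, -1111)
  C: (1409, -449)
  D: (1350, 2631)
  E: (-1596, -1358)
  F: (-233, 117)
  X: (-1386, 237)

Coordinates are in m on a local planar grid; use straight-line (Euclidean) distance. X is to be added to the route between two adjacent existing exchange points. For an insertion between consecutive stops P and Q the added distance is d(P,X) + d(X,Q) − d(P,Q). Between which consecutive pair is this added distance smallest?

between D and E

Added distance for inserting X between each consecutive pair:
A–B: 2783.3 m
B–C: 5588.4 m
C–D: 3432.9 m
D–E: 285.3 m
E–F: 759.7 m
Smallest added distance is 285.3 m, inserting between D and E.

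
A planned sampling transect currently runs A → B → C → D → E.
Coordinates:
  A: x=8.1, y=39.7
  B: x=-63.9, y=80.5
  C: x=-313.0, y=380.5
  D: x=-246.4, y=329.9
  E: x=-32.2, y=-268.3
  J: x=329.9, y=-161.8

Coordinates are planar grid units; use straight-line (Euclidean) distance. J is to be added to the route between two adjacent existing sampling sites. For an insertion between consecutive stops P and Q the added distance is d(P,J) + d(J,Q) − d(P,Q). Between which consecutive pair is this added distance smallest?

between D and E

Added distance for inserting J between each consecutive pair:
A–B: 759.3
B–C: 913.5
C–D: 1515.0
D–E: 499.6
Smallest added distance is 499.6, inserting between D and E.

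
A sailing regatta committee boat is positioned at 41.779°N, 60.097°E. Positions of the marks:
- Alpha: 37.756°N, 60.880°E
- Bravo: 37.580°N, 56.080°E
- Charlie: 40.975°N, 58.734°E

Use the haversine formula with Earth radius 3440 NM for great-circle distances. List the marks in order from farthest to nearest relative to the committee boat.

Bravo, Alpha, Charlie

Distance from the committee boat at 41.779°N, 60.097°E to each:
Bravo 37.580°N, 56.080°E: 313.0 NM
Alpha 37.756°N, 60.880°E: 244.2 NM
Charlie 40.975°N, 58.734°E: 78.1 NM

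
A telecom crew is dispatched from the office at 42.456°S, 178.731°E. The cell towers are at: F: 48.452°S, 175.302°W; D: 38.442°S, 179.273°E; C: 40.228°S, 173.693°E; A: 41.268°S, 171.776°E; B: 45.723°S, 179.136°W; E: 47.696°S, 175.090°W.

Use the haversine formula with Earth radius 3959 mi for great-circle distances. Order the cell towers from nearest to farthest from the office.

Distance from the office at 42.456°S, 178.731°E to each:
B 45.723°S, 179.136°W: 249.3 mi
D 38.442°S, 179.273°E: 278.8 mi
C 40.228°S, 173.693°E: 303.2 mi
A 41.268°S, 171.776°E: 367.1 mi
E 47.696°S, 175.090°W: 470.9 mi
F 48.452°S, 175.302°W: 504.9 mi

B, D, C, A, E, F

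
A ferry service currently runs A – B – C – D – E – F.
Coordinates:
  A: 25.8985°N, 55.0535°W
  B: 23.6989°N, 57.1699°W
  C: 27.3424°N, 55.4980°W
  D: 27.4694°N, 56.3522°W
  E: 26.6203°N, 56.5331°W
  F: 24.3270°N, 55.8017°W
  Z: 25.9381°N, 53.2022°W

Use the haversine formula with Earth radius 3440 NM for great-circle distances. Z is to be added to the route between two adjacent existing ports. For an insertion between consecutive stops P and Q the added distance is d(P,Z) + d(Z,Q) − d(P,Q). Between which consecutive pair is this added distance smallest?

Added distance for inserting Z between each consecutive pair:
A–B: 179.2 NM
B–C: 167.1 NM
C–D: 295.5 NM
D–E: 324.4 NM
E–F: 211.9 NM
Smallest added distance is 167.1 NM, inserting between B and C.

between B and C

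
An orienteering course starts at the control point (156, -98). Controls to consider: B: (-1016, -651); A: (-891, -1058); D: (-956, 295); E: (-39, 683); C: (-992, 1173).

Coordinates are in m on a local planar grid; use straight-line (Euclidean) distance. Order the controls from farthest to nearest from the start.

Computing each straight-line distance from (156, -98):
C (-992, 1173): 1712.7 m
A (-891, -1058): 1420.5 m
B (-1016, -651): 1295.9 m
D (-956, 295): 1179.4 m
E (-39, 683): 805.0 m

C, A, B, D, E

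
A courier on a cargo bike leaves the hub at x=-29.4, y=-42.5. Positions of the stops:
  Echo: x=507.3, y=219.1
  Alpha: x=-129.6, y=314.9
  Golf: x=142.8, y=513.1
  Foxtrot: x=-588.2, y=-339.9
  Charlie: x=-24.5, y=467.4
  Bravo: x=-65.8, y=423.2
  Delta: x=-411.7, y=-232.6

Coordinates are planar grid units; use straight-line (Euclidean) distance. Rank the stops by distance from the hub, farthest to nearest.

Foxtrot, Echo, Golf, Charlie, Bravo, Delta, Alpha

Distances from the hub:
Foxtrot x=-588.2, y=-339.9: 633.0
Echo x=507.3, y=219.1: 597.1
Golf x=142.8, y=513.1: 581.7
Charlie x=-24.5, y=467.4: 509.9
Bravo x=-65.8, y=423.2: 467.1
Delta x=-411.7, y=-232.6: 427.0
Alpha x=-129.6, y=314.9: 371.2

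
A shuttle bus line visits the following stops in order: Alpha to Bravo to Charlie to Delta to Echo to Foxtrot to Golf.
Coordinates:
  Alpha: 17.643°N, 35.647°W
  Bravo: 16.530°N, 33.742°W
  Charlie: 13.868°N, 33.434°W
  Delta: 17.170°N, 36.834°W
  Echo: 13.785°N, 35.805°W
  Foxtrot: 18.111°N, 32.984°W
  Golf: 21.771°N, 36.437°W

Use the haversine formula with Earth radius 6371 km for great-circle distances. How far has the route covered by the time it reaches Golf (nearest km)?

Leg distances:
Alpha→Bravo: 237.3 km  (cumulative 237.3 km)
Bravo→Charlie: 297.8 km  (cumulative 535.1 km)
Charlie→Delta: 517.2 km  (cumulative 1052.3 km)
Delta→Echo: 392.2 km  (cumulative 1444.5 km)
Echo→Foxtrot: 567.7 km  (cumulative 2012.2 km)
Foxtrot→Golf: 543.9 km  (cumulative 2556.1 km)
Cumulative distance at Golf ≈ 2556 km.

2556 km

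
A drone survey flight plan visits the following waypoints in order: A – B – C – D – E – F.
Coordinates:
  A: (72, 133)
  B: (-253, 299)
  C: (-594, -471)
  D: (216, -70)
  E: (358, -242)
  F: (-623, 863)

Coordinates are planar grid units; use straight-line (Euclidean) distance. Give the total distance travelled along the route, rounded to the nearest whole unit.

3812

Leg distances:
A→B: 364.9  (cumulative 364.9)
B→C: 842.1  (cumulative 1207.1)
C→D: 903.8  (cumulative 2110.9)
D→E: 223.0  (cumulative 2333.9)
E→F: 1477.6  (cumulative 3811.6)
Total route length ≈ 3812.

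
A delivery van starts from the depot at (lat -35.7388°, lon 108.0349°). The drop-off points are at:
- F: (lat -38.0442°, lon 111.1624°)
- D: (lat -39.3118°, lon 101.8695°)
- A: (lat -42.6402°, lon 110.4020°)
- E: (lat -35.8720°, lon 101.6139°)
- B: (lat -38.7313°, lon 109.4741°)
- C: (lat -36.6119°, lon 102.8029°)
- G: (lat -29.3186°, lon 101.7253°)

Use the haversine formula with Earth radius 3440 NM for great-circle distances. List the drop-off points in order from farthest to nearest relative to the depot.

Distance from the depot at (lat -35.7388°, lon 108.0349°) to each:
G (lat -29.3186°, lon 101.7253°): 500.3 NM
A (lat -42.6402°, lon 110.4020°): 428.7 NM
D (lat -39.3118°, lon 101.8695°): 363.5 NM
E (lat -35.8720°, lon 101.6139°): 312.7 NM
C (lat -36.6119°, lon 102.8029°): 258.9 NM
F (lat -38.0442°, lon 111.1624°): 204.2 NM
B (lat -38.7313°, lon 109.4741°): 192.4 NM

G, A, D, E, C, F, B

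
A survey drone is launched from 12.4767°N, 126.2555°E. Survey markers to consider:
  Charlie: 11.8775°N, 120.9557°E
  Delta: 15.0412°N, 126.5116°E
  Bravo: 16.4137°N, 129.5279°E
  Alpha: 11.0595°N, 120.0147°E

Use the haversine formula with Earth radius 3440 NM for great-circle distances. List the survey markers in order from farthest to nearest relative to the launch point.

Alpha, Charlie, Bravo, Delta

Distance from the launch point at 12.4767°N, 126.2555°E to each:
Alpha 11.0595°N, 120.0147°E: 376.5 NM
Charlie 11.8775°N, 120.9557°E: 313.1 NM
Bravo 16.4137°N, 129.5279°E: 303.4 NM
Delta 15.0412°N, 126.5116°E: 154.7 NM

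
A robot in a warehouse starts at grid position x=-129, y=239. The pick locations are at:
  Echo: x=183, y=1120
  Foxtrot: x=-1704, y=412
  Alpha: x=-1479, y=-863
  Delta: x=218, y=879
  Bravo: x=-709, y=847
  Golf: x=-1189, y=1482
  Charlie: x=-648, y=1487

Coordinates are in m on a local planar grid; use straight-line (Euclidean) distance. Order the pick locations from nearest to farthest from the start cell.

Delta, Bravo, Echo, Charlie, Foxtrot, Golf, Alpha

Computing each straight-line distance from x=-129, y=239:
Delta x=218, y=879: 728.0 m
Bravo x=-709, y=847: 840.3 m
Echo x=183, y=1120: 934.6 m
Charlie x=-648, y=1487: 1351.6 m
Foxtrot x=-1704, y=412: 1584.5 m
Golf x=-1189, y=1482: 1633.6 m
Alpha x=-1479, y=-863: 1742.7 m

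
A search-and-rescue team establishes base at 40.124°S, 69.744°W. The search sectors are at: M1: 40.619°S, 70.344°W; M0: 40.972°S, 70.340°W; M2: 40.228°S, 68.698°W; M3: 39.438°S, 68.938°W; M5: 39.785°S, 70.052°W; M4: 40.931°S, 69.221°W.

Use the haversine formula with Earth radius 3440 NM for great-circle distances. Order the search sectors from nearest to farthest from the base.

M5, M1, M2, M4, M3, M0

Distances from the base:
M5 39.785°S, 70.052°W: 24.8 NM
M1 40.619°S, 70.344°W: 40.5 NM
M2 40.228°S, 68.698°W: 48.4 NM
M4 40.931°S, 69.221°W: 54.0 NM
M3 39.438°S, 68.938°W: 55.5 NM
M0 40.972°S, 70.340°W: 57.7 NM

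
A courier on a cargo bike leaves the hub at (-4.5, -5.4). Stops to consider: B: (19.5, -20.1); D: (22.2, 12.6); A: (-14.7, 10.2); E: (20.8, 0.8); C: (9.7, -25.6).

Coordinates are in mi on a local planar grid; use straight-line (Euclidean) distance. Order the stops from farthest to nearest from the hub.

D, B, E, C, A

Computing each straight-line distance from (-4.5, -5.4):
D (22.2, 12.6): 32.2 mi
B (19.5, -20.1): 28.1 mi
E (20.8, 0.8): 26.0 mi
C (9.7, -25.6): 24.7 mi
A (-14.7, 10.2): 18.6 mi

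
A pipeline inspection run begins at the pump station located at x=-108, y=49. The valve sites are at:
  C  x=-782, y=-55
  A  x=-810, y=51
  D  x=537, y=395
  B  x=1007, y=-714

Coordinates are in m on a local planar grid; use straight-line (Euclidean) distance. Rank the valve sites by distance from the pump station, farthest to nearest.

B, D, A, C

Distances from the pump station:
B x=1007, y=-714: 1351.1 m
D x=537, y=395: 731.9 m
A x=-810, y=51: 702.0 m
C x=-782, y=-55: 682.0 m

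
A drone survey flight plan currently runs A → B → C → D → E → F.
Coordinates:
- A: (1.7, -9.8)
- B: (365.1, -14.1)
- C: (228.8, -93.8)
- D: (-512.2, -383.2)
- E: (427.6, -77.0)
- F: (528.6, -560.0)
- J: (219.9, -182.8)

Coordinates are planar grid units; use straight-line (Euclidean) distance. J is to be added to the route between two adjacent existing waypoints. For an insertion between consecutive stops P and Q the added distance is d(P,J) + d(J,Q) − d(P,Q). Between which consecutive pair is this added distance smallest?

Added distance for inserting J between each consecutive pair:
A–B: 137.6
B–C: 154.1
C–D: 53.0
D–E: 3.7
E–F: 227.1
Smallest added distance is 3.7, inserting between D and E.

between D and E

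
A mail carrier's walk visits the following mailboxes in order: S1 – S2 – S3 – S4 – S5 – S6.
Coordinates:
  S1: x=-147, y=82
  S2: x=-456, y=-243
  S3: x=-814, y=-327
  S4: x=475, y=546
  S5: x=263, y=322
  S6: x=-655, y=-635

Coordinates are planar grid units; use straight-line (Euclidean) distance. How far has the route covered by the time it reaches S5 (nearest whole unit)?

Leg distances:
S1→S2: 448.4  (cumulative 448.4)
S2→S3: 367.7  (cumulative 816.2)
S3→S4: 1556.8  (cumulative 2373.0)
S4→S5: 308.4  (cumulative 2681.4)
Cumulative distance at S5 ≈ 2681.

2681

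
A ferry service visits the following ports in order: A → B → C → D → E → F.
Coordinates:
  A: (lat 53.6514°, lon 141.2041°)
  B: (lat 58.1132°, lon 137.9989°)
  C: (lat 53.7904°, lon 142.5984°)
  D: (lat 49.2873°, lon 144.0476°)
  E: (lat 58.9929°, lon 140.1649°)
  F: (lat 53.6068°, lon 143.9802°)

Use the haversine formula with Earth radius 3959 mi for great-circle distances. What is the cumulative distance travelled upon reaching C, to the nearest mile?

Leg distances:
A→B: 332.3 mi  (cumulative 332.3 mi)
B→C: 347.5 mi  (cumulative 679.8 mi)
Cumulative distance at C ≈ 680 mi.

680 mi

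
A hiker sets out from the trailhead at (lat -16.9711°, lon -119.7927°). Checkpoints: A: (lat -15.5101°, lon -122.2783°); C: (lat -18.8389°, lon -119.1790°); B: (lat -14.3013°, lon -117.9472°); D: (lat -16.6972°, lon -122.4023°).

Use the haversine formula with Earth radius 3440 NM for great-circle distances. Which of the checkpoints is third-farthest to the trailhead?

D

Distances from the trailhead ((lat -16.9711°, lon -119.7927°)):
B: 192.6 NM
A: 168.0 NM
D: 150.9 NM
C: 117.5 NM
The third-farthest is D at 150.9 NM.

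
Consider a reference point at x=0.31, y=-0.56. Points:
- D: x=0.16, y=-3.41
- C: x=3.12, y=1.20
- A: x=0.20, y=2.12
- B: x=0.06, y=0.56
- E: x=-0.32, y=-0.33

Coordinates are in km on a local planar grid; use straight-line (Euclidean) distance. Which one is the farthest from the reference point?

C

Distance to each, sorted:
C: 3.3 km
D: 2.9 km
A: 2.7 km
B: 1.1 km
E: 0.7 km
The farthest is C at 3.3 km.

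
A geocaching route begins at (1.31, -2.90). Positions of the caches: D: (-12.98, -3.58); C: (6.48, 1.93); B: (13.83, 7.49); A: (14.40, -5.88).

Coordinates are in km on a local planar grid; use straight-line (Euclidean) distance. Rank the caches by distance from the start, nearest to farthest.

C, A, D, B

Distances from the start:
C (6.48, 1.93): 7.1 km
A (14.40, -5.88): 13.4 km
D (-12.98, -3.58): 14.3 km
B (13.83, 7.49): 16.3 km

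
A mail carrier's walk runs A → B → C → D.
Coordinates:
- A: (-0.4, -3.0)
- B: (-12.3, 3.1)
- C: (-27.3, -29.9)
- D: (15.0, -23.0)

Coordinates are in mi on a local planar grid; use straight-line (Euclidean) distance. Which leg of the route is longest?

C–D

Leg distances:
A→B: 13.4 mi
B→C: 36.2 mi
C→D: 42.9 mi
The longest leg is C–D at 42.9 mi.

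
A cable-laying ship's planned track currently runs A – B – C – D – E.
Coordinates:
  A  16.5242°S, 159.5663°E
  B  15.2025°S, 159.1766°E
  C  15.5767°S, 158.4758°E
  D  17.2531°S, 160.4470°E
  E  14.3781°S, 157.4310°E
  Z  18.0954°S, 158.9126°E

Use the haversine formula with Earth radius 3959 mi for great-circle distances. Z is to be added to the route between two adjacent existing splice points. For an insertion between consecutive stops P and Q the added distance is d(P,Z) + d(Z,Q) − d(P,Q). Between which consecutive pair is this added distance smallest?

Added distance for inserting Z between each consecutive pair:
A–B: 222.5 mi
B–C: 323.7 mi
C–D: 118.4 mi
D–E: 109.4 mi
Smallest added distance is 109.4 mi, inserting between D and E.

between D and E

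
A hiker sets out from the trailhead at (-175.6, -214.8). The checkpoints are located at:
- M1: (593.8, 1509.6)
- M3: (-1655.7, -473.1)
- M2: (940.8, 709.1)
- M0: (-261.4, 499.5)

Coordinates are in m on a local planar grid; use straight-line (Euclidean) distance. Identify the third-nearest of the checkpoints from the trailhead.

M3

Distance to each, sorted:
M0: 719.4 m
M2: 1449.1 m
M3: 1502.5 m
M1: 1888.3 m
The third-nearest is M3 at 1502.5 m.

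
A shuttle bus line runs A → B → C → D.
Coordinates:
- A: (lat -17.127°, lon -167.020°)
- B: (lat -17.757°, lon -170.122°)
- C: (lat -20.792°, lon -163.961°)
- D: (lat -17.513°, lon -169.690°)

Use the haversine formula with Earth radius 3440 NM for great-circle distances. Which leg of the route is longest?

Leg distances:
A→B: 181.7 NM
B→C: 393.8 NM
C→D: 379.8 NM
The longest leg is B–C at 393.8 NM.

B–C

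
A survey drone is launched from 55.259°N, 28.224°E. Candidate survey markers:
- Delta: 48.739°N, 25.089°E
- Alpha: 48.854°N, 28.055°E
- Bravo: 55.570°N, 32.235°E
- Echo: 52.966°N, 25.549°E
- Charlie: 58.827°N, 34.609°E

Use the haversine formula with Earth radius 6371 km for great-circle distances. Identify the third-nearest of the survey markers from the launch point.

Distance to each, sorted:
Bravo: 255.5 km
Echo: 308.8 km
Charlie: 553.2 km
Alpha: 712.3 km
Delta: 755.9 km
The third-nearest is Charlie at 553.2 km.

Charlie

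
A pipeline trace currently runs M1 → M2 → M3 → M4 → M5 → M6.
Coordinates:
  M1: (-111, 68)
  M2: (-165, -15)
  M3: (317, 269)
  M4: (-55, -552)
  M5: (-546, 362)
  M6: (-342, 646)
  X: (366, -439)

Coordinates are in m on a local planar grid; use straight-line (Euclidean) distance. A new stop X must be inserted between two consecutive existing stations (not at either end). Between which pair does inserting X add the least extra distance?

Added distance for inserting X between each consecutive pair:
M1–M2: 1276.6 m
M2–M3: 829.8 m
M3–M4: 244.2 m
M4–M5: 612.2 m
M5–M6: 2159.7 m
Smallest added distance is 244.2 m, inserting between M3 and M4.

between M3 and M4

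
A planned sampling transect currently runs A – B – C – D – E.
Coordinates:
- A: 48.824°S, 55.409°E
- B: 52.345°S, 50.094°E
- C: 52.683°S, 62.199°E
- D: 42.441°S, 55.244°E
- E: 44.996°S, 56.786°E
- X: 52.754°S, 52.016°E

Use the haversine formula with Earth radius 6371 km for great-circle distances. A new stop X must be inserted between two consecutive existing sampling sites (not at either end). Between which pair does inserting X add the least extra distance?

Added distance for inserting X between each consecutive pair:
A–B: 93.4 km
B–C: 4.0 km
C–D: 605.7 km
D–E: 1791.8 km
Smallest added distance is 4.0 km, inserting between B and C.

between B and C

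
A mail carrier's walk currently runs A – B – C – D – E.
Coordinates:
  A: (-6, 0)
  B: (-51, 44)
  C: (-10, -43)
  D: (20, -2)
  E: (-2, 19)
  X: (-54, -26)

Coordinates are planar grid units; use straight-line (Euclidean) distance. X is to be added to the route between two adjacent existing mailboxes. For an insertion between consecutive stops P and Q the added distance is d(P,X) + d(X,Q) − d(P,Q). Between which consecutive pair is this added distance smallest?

Added distance for inserting X between each consecutive pair:
A–B: 61.7
B–C: 21.1
C–D: 74.2
D–E: 116.1
Smallest added distance is 21.1, inserting between B and C.

between B and C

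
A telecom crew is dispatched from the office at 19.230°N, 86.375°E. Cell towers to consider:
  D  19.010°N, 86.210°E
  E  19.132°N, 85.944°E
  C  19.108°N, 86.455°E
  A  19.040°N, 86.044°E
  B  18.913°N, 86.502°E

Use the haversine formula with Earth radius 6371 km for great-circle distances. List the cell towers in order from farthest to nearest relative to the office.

E, A, B, D, C

Distances from the office:
E 19.132°N, 85.944°E: 46.6 km
A 19.040°N, 86.044°E: 40.7 km
B 18.913°N, 86.502°E: 37.7 km
D 19.010°N, 86.210°E: 30.0 km
C 19.108°N, 86.455°E: 16.0 km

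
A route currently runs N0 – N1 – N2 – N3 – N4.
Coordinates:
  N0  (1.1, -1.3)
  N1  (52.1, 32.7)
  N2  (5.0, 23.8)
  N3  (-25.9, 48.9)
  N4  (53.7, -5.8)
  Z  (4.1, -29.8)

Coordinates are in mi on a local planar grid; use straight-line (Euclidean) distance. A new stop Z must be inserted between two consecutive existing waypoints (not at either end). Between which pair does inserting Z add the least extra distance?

between N3 and N4

Added distance for inserting Z between each consecutive pair:
N0–N1: 46.2 mi
N1–N2: 84.5 mi
N2–N3: 98.0 mi
N3–N4: 42.7 mi
Smallest added distance is 42.7 mi, inserting between N3 and N4.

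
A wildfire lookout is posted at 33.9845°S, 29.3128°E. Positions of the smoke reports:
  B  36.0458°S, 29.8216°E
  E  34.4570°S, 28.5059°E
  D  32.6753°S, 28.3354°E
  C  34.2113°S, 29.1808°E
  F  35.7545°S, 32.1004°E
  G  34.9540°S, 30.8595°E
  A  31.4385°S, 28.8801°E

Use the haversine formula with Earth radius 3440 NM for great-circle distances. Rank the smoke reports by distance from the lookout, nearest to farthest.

Computing each great-circle distance from 33.9845°S, 29.3128°E:
C 34.2113°S, 29.1808°E: 15.1 NM
E 34.4570°S, 28.5059°E: 49.1 NM
D 32.6753°S, 28.3354°E: 92.6 NM
G 34.9540°S, 30.8595°E: 96.2 NM
B 36.0458°S, 29.8216°E: 126.3 NM
A 31.4385°S, 28.8801°E: 154.4 NM
F 35.7545°S, 32.1004°E: 173.6 NM

C, E, D, G, B, A, F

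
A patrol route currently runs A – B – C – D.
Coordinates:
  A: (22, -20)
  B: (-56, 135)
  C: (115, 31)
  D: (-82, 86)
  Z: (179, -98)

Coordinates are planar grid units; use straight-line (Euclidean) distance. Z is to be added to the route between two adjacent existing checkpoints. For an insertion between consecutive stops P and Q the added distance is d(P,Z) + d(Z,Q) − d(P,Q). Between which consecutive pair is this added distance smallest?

between C and D

Added distance for inserting Z between each consecutive pair:
A–B: 332.7
B–C: 274.8
C–D: 258.8
Smallest added distance is 258.8, inserting between C and D.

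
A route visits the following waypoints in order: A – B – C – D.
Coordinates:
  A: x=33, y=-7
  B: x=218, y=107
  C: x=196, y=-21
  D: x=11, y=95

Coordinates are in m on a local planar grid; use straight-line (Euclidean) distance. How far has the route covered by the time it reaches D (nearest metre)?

Leg distances:
A→B: 217.3 m  (cumulative 217.3 m)
B→C: 129.9 m  (cumulative 347.2 m)
C→D: 218.4 m  (cumulative 565.5 m)
Cumulative distance at D ≈ 566 m.

566 m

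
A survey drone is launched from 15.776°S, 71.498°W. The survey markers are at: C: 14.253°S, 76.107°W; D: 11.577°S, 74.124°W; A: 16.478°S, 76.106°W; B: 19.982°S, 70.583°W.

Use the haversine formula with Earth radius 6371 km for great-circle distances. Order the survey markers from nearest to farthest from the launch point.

Distance from the launch point at 15.776°S, 71.498°W to each:
B 19.982°S, 70.583°W: 477.6 km
A 16.478°S, 76.106°W: 498.4 km
C 14.253°S, 76.107°W: 523.1 km
D 11.577°S, 74.124°W: 546.3 km

B, A, C, D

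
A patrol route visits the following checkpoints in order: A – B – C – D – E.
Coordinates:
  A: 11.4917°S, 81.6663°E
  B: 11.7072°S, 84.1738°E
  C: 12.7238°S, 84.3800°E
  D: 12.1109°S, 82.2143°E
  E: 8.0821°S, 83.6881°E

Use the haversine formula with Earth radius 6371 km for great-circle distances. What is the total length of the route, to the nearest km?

Leg distances:
A→B: 274.2 km  (cumulative 274.2 km)
B→C: 115.2 km  (cumulative 389.4 km)
C→D: 244.9 km  (cumulative 634.3 km)
D→E: 476.1 km  (cumulative 1110.4 km)
Total route length ≈ 1110 km.

1110 km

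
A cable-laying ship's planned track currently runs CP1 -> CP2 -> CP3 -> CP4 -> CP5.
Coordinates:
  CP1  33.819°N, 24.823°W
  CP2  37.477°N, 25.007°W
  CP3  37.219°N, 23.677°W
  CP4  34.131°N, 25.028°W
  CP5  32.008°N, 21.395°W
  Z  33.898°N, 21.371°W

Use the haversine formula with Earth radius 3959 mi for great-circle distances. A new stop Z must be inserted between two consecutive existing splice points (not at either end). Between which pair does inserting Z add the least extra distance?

Added distance for inserting Z between each consecutive pair:
CP1–CP2: 265.7 mi
CP2–CP3: 508.9 mi
CP3–CP4: 247.1 mi
CP4–CP5: 84.2 mi
Smallest added distance is 84.2 mi, inserting between CP4 and CP5.

between CP4 and CP5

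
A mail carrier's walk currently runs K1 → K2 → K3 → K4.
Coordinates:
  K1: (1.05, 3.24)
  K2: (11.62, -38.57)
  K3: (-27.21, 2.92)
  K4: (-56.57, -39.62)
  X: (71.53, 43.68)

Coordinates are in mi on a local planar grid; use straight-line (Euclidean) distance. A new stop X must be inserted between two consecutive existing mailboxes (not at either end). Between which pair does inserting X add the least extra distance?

between K1 and K2

Added distance for inserting X between each consecutive pair:
K1–K2: 139.9 mi
K2–K3: 151.8 mi
K3–K4: 207.9 mi
Smallest added distance is 139.9 mi, inserting between K1 and K2.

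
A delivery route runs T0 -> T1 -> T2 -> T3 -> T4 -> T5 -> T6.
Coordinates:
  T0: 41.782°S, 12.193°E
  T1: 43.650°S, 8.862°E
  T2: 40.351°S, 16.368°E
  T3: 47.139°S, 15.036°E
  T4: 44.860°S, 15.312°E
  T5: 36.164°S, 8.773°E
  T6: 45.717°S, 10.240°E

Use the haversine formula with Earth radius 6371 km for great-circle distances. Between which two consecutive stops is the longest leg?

Leg distances:
T0→T1: 342.3 km
T1→T2: 720.2 km
T2→T3: 762.3 km
T3→T4: 254.3 km
T4→T5: 1112.9 km
T5→T6: 1069.3 km
The longest leg is T4–T5 at 1112.9 km.

T4–T5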